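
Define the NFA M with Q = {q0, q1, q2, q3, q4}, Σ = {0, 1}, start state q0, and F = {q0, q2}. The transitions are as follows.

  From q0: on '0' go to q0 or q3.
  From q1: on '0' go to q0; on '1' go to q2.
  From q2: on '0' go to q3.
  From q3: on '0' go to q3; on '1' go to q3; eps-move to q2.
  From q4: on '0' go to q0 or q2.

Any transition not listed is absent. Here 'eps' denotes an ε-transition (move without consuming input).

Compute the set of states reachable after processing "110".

Start in {q0}.
Read '1': q0→∅; now ∅.
The set is empty and remains empty for the remaining 2 symbols.

∅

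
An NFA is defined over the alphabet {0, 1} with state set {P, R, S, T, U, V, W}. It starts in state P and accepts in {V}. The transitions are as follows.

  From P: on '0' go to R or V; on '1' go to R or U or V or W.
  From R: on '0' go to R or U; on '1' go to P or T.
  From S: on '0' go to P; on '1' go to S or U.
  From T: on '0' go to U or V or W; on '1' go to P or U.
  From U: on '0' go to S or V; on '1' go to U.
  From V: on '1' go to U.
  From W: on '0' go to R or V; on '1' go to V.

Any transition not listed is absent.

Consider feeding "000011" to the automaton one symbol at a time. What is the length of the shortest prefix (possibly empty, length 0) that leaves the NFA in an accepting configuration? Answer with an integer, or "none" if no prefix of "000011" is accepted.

Start in {P}.
Read '0': {P} → {R, V}.
None of the earlier sets intersect F, but {R, V} does.

1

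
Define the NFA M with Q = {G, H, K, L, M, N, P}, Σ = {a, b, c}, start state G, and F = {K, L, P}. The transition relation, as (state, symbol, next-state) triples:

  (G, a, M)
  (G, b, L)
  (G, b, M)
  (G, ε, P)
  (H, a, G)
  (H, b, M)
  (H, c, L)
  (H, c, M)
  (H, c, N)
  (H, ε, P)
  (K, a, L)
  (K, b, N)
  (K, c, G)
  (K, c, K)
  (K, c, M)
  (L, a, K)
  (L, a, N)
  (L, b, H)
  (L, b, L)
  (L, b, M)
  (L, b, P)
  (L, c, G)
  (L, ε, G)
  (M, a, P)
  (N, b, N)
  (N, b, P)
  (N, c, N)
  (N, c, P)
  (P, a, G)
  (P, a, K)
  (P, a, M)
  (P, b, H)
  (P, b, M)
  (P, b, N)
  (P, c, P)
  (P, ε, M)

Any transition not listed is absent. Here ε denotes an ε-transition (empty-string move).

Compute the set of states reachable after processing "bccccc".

Start: ε-closure({G}) = {G, M, P}.
Read 'b': G→{L, M}, M→∅, P→{H, M, N}; union {H, L, M, N}; ε-closure = {G, H, L, M, N, P}.
Read 'c': G→∅, H→{L, M, N}, L→{G}, M→∅, N→{N, P}, P→{P}; now {G, L, M, N, P}.
Read 'c': G→∅, L→{G}, M→∅, N→{N, P}, P→{P}; union {G, N, P}; ε-closure = {G, M, N, P}.
Read 'c': G→∅, M→∅, N→{N, P}, P→{P}; union {N, P}; ε-closure = {M, N, P}.
Read 'c': M→∅, N→{N, P}, P→{P}; union {N, P}; ε-closure = {M, N, P}.
Read 'c': M→∅, N→{N, P}, P→{P}; union {N, P}; ε-closure = {M, N, P}.

{M, N, P}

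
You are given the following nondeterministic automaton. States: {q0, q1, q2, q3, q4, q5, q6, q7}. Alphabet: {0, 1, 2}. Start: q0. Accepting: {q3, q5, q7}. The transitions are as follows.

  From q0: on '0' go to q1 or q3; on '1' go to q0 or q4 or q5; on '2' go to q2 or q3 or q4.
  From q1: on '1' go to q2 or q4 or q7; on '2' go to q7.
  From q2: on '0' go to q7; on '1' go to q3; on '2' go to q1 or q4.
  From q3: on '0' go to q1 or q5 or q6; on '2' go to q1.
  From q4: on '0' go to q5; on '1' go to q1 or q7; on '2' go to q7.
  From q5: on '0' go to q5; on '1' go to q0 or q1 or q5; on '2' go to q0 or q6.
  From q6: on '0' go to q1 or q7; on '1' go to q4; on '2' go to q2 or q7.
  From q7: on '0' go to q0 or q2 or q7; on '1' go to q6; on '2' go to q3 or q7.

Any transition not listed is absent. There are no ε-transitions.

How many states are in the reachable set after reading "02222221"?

4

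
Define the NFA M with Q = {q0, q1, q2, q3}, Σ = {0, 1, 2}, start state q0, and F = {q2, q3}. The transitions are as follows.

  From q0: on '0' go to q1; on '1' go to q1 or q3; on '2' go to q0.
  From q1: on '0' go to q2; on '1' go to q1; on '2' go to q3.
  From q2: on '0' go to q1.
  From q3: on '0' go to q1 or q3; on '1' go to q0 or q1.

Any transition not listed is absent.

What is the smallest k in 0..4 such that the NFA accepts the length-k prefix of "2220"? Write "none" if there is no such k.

none

Start in {q0}.
Read '2': q0→{q0}; now {q0}.
Read '2': q0→{q0}; now {q0}.
Read '2': q0→{q0}; now {q0}.
Read '0': q0→{q1}; now {q1}.
No reachable set along the way intersects F.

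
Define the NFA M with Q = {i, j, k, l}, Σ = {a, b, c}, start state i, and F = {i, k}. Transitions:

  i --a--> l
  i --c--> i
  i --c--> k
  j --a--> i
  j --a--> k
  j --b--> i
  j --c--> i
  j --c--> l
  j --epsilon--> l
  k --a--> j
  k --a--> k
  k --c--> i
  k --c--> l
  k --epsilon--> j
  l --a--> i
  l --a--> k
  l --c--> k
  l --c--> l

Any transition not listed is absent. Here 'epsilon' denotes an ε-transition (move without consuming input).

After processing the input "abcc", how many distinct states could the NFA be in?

0

Start in {i}.
Read 'a': {i} → {l}.
Read 'b': {l} → ∅.
The set is empty and remains empty for the remaining 2 symbols.
That set has 0 states.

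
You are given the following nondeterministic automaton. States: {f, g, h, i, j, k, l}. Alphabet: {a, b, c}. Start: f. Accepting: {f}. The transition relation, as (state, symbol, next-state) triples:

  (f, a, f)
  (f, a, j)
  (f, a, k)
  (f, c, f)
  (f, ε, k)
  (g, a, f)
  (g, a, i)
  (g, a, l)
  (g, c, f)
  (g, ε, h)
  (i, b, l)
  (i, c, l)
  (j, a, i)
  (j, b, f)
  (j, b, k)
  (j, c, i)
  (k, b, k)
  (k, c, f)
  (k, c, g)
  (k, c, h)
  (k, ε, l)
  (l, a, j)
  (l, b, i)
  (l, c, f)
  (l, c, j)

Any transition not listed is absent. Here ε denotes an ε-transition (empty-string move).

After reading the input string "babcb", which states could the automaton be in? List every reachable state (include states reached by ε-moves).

Start: ε-closure({f}) = {f, k, l}.
Read 'b': {f, k, l} → {i, k, l}.
Read 'a': {i, k, l} → {j}.
Read 'b': {j} → {f, k, l}.
Read 'c': {f, k, l} → {f, g, h, j, k, l}.
Read 'b': {f, g, h, j, k, l} → {f, i, k, l}.

{f, i, k, l}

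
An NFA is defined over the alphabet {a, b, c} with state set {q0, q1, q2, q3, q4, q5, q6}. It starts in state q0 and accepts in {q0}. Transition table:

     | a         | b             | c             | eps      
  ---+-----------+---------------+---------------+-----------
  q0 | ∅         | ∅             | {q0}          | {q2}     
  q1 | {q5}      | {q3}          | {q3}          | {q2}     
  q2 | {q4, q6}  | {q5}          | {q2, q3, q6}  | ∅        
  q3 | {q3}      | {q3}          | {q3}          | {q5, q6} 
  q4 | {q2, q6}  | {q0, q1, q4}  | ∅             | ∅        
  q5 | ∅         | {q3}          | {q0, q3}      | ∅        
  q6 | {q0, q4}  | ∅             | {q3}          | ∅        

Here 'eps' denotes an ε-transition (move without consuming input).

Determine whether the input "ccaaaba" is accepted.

Start: ε-closure({q0}) = {q0, q2}.
Read 'c': q0→{q0}, q2→{q2, q3, q6}; union {q0, q2, q3, q6}; ε-closure = {q0, q2, q3, q5, q6}.
Read 'c': q0→{q0}, q2→{q2, q3, q6}, q3→{q3}, q5→{q0, q3}, q6→{q3}; union {q0, q2, q3, q6}; ε-closure = {q0, q2, q3, q5, q6}.
Read 'a': q0→∅, q2→{q4, q6}, q3→{q3}, q5→∅, q6→{q0, q4}; union {q0, q3, q4, q6}; ε-closure = {q0, q2, q3, q4, q5, q6}.
Read 'a': q0→∅, q2→{q4, q6}, q3→{q3}, q4→{q2, q6}, q5→∅, q6→{q0, q4}; union {q0, q2, q3, q4, q6}; ε-closure = {q0, q2, q3, q4, q5, q6}.
Read 'a': q0→∅, q2→{q4, q6}, q3→{q3}, q4→{q2, q6}, q5→∅, q6→{q0, q4}; union {q0, q2, q3, q4, q6}; ε-closure = {q0, q2, q3, q4, q5, q6}.
Read 'b': q0→∅, q2→{q5}, q3→{q3}, q4→{q0, q1, q4}, q5→{q3}, q6→∅; union {q0, q1, q3, q4, q5}; ε-closure = {q0, q1, q2, q3, q4, q5, q6}.
Read 'a': q0→∅, q1→{q5}, q2→{q4, q6}, q3→{q3}, q4→{q2, q6}, q5→∅, q6→{q0, q4}; now {q0, q2, q3, q4, q5, q6}.
The final set {q0, q2, q3, q4, q5, q6} contains the accepting state q0.

Yes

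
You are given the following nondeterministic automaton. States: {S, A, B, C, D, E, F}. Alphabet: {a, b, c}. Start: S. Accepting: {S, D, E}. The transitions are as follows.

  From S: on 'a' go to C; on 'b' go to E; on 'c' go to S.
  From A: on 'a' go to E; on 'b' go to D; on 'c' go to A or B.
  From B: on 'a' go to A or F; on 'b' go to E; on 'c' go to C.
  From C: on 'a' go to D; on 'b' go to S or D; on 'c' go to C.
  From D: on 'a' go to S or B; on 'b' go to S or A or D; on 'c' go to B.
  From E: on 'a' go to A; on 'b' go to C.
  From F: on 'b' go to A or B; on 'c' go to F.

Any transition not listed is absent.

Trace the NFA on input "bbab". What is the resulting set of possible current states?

Start in {S}.
Read 'b': {S} → {E}.
Read 'b': {E} → {C}.
Read 'a': {C} → {D}.
Read 'b': {D} → {S, A, D}.

{S, A, D}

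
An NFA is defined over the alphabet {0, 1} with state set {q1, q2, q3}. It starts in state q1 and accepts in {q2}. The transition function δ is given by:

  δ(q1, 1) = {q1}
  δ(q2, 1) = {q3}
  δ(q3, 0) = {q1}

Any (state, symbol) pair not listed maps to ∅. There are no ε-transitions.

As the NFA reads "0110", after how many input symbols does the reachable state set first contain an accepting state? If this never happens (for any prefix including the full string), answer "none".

none

Start in {q1}.
Read '0': q1→∅; now ∅.
The set is empty and remains empty for the remaining 3 symbols.
No reachable set along the way intersects F.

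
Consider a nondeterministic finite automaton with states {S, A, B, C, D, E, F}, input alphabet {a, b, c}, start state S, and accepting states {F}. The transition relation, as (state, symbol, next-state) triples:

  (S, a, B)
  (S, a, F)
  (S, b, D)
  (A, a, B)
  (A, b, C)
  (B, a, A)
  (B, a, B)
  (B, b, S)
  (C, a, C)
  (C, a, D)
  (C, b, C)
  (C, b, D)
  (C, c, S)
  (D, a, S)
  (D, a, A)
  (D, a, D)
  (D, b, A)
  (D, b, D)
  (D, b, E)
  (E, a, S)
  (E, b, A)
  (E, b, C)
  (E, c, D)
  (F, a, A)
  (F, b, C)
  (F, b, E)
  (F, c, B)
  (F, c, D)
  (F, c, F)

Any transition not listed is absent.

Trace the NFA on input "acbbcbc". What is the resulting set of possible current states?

{D}

Start in {S}.
Read 'a': S→{B, F}; now {B, F}.
Read 'c': B→∅, F→{B, D, F}; now {B, D, F}.
Read 'b': B→{S}, D→{A, D, E}, F→{C, E}; now {S, A, C, D, E}.
Read 'b': S→{D}, A→{C}, C→{C, D}, D→{A, D, E}, E→{A, C}; now {A, C, D, E}.
Read 'c': A→∅, C→{S}, D→∅, E→{D}; now {S, D}.
Read 'b': S→{D}, D→{A, D, E}; now {A, D, E}.
Read 'c': A→∅, D→∅, E→{D}; now {D}.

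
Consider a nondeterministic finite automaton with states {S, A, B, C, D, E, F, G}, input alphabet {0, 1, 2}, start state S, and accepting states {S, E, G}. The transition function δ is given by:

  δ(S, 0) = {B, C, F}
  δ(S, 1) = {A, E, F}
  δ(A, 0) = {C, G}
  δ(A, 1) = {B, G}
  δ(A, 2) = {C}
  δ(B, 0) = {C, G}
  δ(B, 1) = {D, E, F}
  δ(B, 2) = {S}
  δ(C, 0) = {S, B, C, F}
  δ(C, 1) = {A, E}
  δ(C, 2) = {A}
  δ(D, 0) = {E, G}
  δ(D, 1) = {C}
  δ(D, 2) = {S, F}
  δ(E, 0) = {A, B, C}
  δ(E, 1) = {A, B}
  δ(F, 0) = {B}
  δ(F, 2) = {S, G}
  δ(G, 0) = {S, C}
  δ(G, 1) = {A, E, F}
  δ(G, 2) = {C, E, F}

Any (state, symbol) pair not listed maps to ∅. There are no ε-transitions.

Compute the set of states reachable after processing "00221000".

{S, B, C, F, G}

Start in {S}.
Read '0': {S} → {B, C, F}.
Read '0': {B, C, F} → {S, B, C, F, G}.
Read '2': {S, B, C, F, G} → {S, A, C, E, F, G}.
Read '2': {S, A, C, E, F, G} → {S, A, C, E, F, G}.
Read '1': {S, A, C, E, F, G} → {A, B, E, F, G}.
Read '0': {A, B, E, F, G} → {S, A, B, C, G}.
Read '0': {S, A, B, C, G} → {S, B, C, F, G}.
Read '0': {S, B, C, F, G} → {S, B, C, F, G}.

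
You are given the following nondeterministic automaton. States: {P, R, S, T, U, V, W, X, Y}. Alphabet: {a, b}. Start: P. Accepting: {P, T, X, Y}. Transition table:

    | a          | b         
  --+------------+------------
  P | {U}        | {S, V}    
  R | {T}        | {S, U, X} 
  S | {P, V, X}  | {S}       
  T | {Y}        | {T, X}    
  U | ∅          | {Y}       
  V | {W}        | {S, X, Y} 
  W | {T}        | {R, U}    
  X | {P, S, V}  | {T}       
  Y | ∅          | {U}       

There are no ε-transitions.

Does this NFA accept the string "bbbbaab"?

Yes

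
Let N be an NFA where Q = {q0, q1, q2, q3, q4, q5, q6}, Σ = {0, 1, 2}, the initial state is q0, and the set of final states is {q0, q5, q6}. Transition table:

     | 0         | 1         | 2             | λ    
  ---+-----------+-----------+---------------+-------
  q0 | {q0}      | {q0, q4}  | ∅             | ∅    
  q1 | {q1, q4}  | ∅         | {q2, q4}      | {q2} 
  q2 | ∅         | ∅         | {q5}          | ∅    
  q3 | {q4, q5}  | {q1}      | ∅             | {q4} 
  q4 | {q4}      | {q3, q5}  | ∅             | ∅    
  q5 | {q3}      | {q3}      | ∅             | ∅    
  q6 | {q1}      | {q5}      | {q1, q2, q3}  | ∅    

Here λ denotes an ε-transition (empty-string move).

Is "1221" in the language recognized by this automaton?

Start in {q0}.
Read '1': q0→{q0, q4}; now {q0, q4}.
Read '2': q0→∅, q4→∅; now ∅.
The set is empty and remains empty for the remaining 2 symbols.
The final set ∅ contains no accepting state.

No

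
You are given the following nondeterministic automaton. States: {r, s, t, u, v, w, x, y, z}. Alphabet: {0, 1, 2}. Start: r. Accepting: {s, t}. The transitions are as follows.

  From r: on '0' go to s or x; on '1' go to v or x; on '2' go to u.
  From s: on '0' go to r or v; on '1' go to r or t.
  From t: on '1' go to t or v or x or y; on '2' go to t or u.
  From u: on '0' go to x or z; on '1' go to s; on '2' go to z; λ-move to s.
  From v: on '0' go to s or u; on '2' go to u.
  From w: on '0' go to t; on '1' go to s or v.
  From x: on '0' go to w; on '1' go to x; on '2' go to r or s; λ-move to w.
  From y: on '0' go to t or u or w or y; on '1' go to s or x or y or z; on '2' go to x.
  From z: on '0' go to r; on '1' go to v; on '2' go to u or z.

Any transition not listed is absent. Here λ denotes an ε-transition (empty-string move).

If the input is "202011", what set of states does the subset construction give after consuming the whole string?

{r, s, t, v, w, x, y}

Start in {r}.
Read '2': {r} → {s, u}.
Read '0': {s, u} → {r, v, w, x, z}.
Read '2': {r, v, w, x, z} → {r, s, u, z}.
Read '0': {r, s, u, z} → {r, s, v, w, x, z}.
Read '1': {r, s, v, w, x, z} → {r, s, t, v, w, x}.
Read '1': {r, s, t, v, w, x} → {r, s, t, v, w, x, y}.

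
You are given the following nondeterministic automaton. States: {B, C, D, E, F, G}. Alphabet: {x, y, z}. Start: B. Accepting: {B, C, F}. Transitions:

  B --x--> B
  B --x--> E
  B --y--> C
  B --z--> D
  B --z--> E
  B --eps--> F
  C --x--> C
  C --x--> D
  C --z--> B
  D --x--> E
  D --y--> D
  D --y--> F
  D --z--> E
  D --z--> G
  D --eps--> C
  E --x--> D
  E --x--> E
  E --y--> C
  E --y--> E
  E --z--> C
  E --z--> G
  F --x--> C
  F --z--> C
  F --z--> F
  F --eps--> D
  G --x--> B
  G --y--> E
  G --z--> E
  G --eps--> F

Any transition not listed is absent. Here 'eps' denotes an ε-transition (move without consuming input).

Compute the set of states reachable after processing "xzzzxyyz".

Start: ε-closure({B}) = {B, C, D, F}.
Read 'x': B→{B, E}, C→{C, D}, D→{E}, F→{C}; union {B, C, D, E}; ε-closure = {B, C, D, E, F}.
Read 'z': B→{D, E}, C→{B}, D→{E, G}, E→{C, G}, F→{C, F}; now {B, C, D, E, F, G}.
Read 'z': B→{D, E}, C→{B}, D→{E, G}, E→{C, G}, F→{C, F}, G→{E}; now {B, C, D, E, F, G}.
Read 'z': B→{D, E}, C→{B}, D→{E, G}, E→{C, G}, F→{C, F}, G→{E}; now {B, C, D, E, F, G}.
Read 'x': B→{B, E}, C→{C, D}, D→{E}, E→{D, E}, F→{C}, G→{B}; union {B, C, D, E}; ε-closure = {B, C, D, E, F}.
Read 'y': B→{C}, C→∅, D→{D, F}, E→{C, E}, F→∅; now {C, D, E, F}.
Read 'y': C→∅, D→{D, F}, E→{C, E}, F→∅; now {C, D, E, F}.
Read 'z': C→{B}, D→{E, G}, E→{C, G}, F→{C, F}; union {B, C, E, F, G}; ε-closure = {B, C, D, E, F, G}.

{B, C, D, E, F, G}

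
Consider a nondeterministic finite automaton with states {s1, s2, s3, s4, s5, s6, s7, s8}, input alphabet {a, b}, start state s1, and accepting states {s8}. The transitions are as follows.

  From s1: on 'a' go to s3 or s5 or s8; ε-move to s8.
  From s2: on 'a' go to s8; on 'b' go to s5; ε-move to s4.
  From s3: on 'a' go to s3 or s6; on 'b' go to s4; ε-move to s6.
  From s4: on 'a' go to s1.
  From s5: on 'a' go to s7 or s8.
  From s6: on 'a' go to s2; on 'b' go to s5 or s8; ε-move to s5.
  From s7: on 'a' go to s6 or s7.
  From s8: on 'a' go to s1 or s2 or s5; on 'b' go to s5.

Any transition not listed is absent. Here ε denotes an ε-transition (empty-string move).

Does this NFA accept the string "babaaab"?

Start: ε-closure({s1}) = {s1, s8}.
Read 'b': s1→∅, s8→{s5}; now {s5}.
Read 'a': s5→{s7, s8}; now {s7, s8}.
Read 'b': s7→∅, s8→{s5}; now {s5}.
Read 'a': s5→{s7, s8}; now {s7, s8}.
Read 'a': s7→{s6, s7}, s8→{s1, s2, s5}; union {s1, s2, s5, s6, s7}; ε-closure = {s1, s2, s4, s5, s6, s7, s8}.
Read 'a': s1→{s3, s5, s8}, s2→{s8}, s4→{s1}, s5→{s7, s8}, s6→{s2}, s7→{s6, s7}, s8→{s1, s2, s5}; union {s1, s2, s3, s5, s6, s7, s8}; ε-closure = {s1, s2, s3, s4, s5, s6, s7, s8}.
Read 'b': s1→∅, s2→{s5}, s3→{s4}, s4→∅, s5→∅, s6→{s5, s8}, s7→∅, s8→{s5}; now {s4, s5, s8}.
The final set {s4, s5, s8} contains the accepting state s8.

Yes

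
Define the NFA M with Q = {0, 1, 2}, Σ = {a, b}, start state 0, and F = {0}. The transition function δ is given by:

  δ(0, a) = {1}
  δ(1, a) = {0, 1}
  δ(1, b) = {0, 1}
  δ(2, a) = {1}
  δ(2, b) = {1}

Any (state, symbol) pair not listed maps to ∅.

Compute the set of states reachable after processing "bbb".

Start in {0}.
Read 'b': {0} → ∅.
The set is empty and remains empty for the remaining 2 symbols.

∅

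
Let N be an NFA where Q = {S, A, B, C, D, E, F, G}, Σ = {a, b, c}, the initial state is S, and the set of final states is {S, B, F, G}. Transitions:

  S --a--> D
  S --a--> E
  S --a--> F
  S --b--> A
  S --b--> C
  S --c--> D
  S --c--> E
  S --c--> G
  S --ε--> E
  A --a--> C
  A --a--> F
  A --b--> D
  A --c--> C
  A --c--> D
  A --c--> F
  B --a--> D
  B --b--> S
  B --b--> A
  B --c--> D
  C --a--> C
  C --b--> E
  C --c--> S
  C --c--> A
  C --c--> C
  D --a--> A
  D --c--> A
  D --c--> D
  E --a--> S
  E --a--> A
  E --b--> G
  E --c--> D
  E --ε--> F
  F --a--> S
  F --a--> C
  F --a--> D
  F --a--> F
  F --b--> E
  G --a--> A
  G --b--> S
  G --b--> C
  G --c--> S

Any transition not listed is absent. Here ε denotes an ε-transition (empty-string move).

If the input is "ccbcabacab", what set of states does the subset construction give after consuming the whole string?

{A, C, D, E, F, G}

Start: ε-closure({S}) = {S, E, F}.
Read 'c': S→{D, E, G}, E→{D}, F→∅; union {D, E, G}; ε-closure = {D, E, F, G}.
Read 'c': D→{A, D}, E→{D}, F→∅, G→{S}; union {S, A, D}; ε-closure = {S, A, D, E, F}.
Read 'b': S→{A, C}, A→{D}, D→∅, E→{G}, F→{E}; union {A, C, D, E, G}; ε-closure = {A, C, D, E, F, G}.
Read 'c': A→{C, D, F}, C→{S, A, C}, D→{A, D}, E→{D}, F→∅, G→{S}; union {S, A, C, D, F}; ε-closure = {S, A, C, D, E, F}.
Read 'a': S→{D, E, F}, A→{C, F}, C→{C}, D→{A}, E→{S, A}, F→{S, C, D, F}; now {S, A, C, D, E, F}.
Read 'b': S→{A, C}, A→{D}, C→{E}, D→∅, E→{G}, F→{E}; union {A, C, D, E, G}; ε-closure = {A, C, D, E, F, G}.
Read 'a': A→{C, F}, C→{C}, D→{A}, E→{S, A}, F→{S, C, D, F}, G→{A}; union {S, A, C, D, F}; ε-closure = {S, A, C, D, E, F}.
Read 'c': S→{D, E, G}, A→{C, D, F}, C→{S, A, C}, D→{A, D}, E→{D}, F→∅; now {S, A, C, D, E, F, G}.
Read 'a': S→{D, E, F}, A→{C, F}, C→{C}, D→{A}, E→{S, A}, F→{S, C, D, F}, G→{A}; now {S, A, C, D, E, F}.
Read 'b': S→{A, C}, A→{D}, C→{E}, D→∅, E→{G}, F→{E}; union {A, C, D, E, G}; ε-closure = {A, C, D, E, F, G}.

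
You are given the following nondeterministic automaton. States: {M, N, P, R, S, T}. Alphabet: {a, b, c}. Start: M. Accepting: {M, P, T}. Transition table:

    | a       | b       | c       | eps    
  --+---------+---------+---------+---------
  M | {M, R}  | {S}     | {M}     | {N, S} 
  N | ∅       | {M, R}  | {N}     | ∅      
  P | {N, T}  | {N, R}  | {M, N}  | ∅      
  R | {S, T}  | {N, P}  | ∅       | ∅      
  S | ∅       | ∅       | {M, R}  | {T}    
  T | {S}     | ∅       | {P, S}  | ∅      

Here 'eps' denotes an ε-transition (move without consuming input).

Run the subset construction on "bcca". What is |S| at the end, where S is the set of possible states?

5

Start: ε-closure({M}) = {M, N, S, T}.
Read 'b': M→{S}, N→{M, R}, S→∅, T→∅; union {M, R, S}; ε-closure = {M, N, R, S, T}.
Read 'c': M→{M}, N→{N}, R→∅, S→{M, R}, T→{P, S}; union {M, N, P, R, S}; ε-closure = {M, N, P, R, S, T}.
Read 'c': M→{M}, N→{N}, P→{M, N}, R→∅, S→{M, R}, T→{P, S}; union {M, N, P, R, S}; ε-closure = {M, N, P, R, S, T}.
Read 'a': M→{M, R}, N→∅, P→{N, T}, R→{S, T}, S→∅, T→{S}; now {M, N, R, S, T}.
That set has 5 states.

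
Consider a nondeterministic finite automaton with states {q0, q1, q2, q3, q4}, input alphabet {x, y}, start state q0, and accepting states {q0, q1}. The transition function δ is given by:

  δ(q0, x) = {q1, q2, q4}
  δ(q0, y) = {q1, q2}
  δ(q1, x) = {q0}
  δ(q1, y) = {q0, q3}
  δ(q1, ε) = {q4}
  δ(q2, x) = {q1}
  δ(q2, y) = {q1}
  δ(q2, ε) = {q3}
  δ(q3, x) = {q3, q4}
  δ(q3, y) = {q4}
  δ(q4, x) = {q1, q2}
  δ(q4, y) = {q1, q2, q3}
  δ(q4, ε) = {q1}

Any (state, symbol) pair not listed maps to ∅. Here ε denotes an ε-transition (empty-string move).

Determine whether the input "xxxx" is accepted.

Start in {q0}.
Read 'x': q0→{q1, q2, q4}; union {q1, q2, q4}; ε-closure = {q1, q2, q3, q4}.
Read 'x': q1→{q0}, q2→{q1}, q3→{q3, q4}, q4→{q1, q2}; now {q0, q1, q2, q3, q4}.
Read 'x': q0→{q1, q2, q4}, q1→{q0}, q2→{q1}, q3→{q3, q4}, q4→{q1, q2}; now {q0, q1, q2, q3, q4}.
Read 'x': q0→{q1, q2, q4}, q1→{q0}, q2→{q1}, q3→{q3, q4}, q4→{q1, q2}; now {q0, q1, q2, q3, q4}.
The final set {q0, q1, q2, q3, q4} contains the accepting states q0, q1.

Yes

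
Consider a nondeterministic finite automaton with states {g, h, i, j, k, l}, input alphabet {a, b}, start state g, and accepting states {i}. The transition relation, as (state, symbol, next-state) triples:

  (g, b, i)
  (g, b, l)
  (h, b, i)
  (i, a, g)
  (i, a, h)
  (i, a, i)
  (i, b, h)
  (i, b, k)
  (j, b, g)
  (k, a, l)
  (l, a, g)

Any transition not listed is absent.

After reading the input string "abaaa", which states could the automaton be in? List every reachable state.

∅

Start in {g}.
Read 'a': g→∅; now ∅.
The set is empty and remains empty for the remaining 4 symbols.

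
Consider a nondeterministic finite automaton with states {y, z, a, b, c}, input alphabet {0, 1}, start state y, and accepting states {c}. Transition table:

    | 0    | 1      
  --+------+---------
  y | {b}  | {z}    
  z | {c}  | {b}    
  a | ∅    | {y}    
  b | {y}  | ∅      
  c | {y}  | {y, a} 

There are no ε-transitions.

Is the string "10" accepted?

Start in {y}.
Read '1': y→{z}; now {z}.
Read '0': z→{c}; now {c}.
The final set {c} contains the accepting state c.

Yes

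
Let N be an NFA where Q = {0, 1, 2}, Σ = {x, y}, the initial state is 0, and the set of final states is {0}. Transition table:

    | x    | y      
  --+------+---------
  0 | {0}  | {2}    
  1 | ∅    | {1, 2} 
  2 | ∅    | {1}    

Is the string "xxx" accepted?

Yes

Start in {0}.
Read 'x': {0} → {0}.
Read 'x': {0} → {0}.
Read 'x': {0} → {0}.
The final set {0} contains the accepting state 0.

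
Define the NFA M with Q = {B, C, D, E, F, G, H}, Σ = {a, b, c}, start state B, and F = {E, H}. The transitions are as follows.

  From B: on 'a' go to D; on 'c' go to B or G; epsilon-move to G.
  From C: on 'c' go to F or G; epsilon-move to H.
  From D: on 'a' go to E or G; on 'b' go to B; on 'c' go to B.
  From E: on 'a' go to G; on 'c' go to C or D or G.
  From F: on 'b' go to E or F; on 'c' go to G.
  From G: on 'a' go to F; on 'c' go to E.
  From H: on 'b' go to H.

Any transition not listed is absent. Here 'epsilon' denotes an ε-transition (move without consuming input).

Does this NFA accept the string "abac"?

Yes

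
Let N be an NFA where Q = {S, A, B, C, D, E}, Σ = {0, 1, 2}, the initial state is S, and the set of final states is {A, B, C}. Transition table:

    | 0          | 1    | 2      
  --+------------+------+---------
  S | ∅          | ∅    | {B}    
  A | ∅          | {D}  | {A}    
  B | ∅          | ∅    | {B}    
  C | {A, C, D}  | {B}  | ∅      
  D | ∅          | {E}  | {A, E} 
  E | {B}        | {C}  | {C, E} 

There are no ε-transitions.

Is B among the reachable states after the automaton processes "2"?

Yes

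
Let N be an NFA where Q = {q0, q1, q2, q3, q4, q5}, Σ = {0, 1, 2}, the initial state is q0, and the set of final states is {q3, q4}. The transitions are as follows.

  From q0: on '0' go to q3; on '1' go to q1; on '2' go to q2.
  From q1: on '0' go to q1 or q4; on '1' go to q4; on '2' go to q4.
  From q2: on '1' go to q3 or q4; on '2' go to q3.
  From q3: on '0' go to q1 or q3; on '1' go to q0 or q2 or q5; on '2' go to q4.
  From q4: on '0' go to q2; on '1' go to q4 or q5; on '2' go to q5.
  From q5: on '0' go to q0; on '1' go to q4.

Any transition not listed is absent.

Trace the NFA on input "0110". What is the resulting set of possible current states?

{q1, q2, q3, q4}

Start in {q0}.
Read '0': q0→{q3}; now {q3}.
Read '1': q3→{q0, q2, q5}; now {q0, q2, q5}.
Read '1': q0→{q1}, q2→{q3, q4}, q5→{q4}; now {q1, q3, q4}.
Read '0': q1→{q1, q4}, q3→{q1, q3}, q4→{q2}; now {q1, q2, q3, q4}.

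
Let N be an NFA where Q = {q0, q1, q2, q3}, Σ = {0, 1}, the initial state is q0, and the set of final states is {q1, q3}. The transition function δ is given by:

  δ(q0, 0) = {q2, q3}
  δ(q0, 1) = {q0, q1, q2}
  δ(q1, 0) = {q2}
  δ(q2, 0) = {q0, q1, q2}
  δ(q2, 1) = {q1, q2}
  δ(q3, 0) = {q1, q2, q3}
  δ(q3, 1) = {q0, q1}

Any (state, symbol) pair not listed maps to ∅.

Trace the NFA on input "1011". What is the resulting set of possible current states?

{q0, q1, q2}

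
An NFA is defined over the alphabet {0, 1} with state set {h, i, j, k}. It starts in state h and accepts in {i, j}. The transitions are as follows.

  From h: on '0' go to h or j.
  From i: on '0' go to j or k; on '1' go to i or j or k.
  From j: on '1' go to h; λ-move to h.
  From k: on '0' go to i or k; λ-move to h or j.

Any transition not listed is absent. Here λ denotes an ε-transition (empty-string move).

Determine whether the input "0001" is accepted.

No

Start in {h}.
Read '0': h→{h, j}; now {h, j}.
Read '0': h→{h, j}, j→∅; now {h, j}.
Read '0': h→{h, j}, j→∅; now {h, j}.
Read '1': h→∅, j→{h}; now {h}.
The final set {h} contains no accepting state.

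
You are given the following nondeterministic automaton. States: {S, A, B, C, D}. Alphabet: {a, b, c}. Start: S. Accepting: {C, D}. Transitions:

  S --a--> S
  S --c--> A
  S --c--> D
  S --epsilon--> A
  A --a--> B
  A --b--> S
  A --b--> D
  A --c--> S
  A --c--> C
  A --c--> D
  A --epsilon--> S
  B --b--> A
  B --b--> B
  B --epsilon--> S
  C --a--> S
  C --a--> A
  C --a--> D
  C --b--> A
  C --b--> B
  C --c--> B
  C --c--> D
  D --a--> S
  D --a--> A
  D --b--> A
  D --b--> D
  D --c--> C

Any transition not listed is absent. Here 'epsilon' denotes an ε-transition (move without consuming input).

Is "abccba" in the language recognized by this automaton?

No

Start: ε-closure({S}) = {S, A}.
Read 'a': S→{S}, A→{B}; union {S, B}; ε-closure = {S, A, B}.
Read 'b': S→∅, A→{S, D}, B→{A, B}; now {S, A, B, D}.
Read 'c': S→{A, D}, A→{S, C, D}, B→∅, D→{C}; now {S, A, C, D}.
Read 'c': S→{A, D}, A→{S, C, D}, C→{B, D}, D→{C}; now {S, A, B, C, D}.
Read 'b': S→∅, A→{S, D}, B→{A, B}, C→{A, B}, D→{A, D}; now {S, A, B, D}.
Read 'a': S→{S}, A→{B}, B→∅, D→{S, A}; now {S, A, B}.
The final set {S, A, B} contains no accepting state.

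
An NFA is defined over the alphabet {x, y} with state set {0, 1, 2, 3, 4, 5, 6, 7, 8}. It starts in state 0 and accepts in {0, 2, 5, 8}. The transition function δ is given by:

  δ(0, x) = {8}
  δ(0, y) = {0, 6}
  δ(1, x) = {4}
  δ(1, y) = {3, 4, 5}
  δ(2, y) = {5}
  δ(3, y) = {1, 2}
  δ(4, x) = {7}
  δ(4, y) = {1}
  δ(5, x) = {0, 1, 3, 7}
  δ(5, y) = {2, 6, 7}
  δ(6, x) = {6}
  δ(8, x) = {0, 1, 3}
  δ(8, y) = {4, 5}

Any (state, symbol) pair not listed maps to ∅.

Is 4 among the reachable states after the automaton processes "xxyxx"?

Start in {0}.
Read 'x': {0} → {8}.
Read 'x': {8} → {0, 1, 3}.
Read 'y': {0, 1, 3} → {0, 1, 2, 3, 4, 5, 6}.
Read 'x': {0, 1, 2, 3, 4, 5, 6} → {0, 1, 3, 4, 6, 7, 8}.
Read 'x': {0, 1, 3, 4, 6, 7, 8} → {0, 1, 3, 4, 6, 7, 8}.
State 4 is in {0, 1, 3, 4, 6, 7, 8}.

Yes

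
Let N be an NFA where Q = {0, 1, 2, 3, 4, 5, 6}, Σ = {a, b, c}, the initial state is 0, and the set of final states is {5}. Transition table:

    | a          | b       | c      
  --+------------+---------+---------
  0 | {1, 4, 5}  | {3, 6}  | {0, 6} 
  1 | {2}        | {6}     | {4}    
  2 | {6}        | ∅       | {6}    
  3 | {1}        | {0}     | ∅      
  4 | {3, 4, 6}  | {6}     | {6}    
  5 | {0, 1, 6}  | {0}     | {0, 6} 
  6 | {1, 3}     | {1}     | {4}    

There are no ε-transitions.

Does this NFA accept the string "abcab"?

Start in {0}.
Read 'a': {0} → {1, 4, 5}.
Read 'b': {1, 4, 5} → {0, 6}.
Read 'c': {0, 6} → {0, 4, 6}.
Read 'a': {0, 4, 6} → {1, 3, 4, 5, 6}.
Read 'b': {1, 3, 4, 5, 6} → {0, 1, 6}.
The final set {0, 1, 6} contains no accepting state.

No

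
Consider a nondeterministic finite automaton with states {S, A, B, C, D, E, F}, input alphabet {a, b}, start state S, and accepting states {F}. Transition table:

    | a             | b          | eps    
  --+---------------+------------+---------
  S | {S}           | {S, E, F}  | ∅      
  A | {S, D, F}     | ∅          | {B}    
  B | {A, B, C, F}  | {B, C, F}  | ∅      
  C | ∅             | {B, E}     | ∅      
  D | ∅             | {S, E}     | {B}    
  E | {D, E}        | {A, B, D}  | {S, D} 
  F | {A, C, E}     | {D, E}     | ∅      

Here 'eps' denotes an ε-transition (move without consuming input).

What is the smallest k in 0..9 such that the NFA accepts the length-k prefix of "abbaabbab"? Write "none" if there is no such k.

Start in {S}.
Read 'a': S→{S}; now {S}.
Read 'b': S→{S, E, F}; union {S, E, F}; ε-closure = {S, B, D, E, F}.
None of the earlier sets intersect F, but {S, B, D, E, F} does.

2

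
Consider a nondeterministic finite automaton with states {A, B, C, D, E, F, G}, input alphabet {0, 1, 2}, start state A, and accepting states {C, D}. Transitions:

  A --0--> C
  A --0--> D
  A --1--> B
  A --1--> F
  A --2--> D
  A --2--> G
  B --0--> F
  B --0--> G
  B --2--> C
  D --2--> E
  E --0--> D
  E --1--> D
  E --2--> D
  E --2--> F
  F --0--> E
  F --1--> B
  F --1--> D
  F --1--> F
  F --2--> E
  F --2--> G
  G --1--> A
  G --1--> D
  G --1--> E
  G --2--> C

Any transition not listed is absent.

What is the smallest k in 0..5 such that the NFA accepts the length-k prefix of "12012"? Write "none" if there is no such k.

2

Start in {A}.
Read '1': A→{B, F}; now {B, F}.
Read '2': B→{C}, F→{E, G}; now {C, E, G}.
None of the earlier sets intersect F, but {C, E, G} does.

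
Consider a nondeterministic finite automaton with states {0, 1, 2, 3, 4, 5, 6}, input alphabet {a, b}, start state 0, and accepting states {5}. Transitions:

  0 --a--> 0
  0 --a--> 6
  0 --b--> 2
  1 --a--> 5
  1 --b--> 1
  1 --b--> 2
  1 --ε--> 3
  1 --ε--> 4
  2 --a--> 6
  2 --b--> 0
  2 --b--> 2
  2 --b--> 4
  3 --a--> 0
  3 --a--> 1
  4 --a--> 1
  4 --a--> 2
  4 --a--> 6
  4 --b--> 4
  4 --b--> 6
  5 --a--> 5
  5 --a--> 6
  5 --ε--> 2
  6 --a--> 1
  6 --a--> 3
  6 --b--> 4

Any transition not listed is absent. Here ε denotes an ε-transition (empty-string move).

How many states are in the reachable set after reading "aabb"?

6

Start in {0}.
Read 'a': {0} → {0, 6}.
Read 'a': {0, 6} → {0, 1, 3, 4, 6}.
Read 'b': {0, 1, 3, 4, 6} → {1, 2, 3, 4, 6}.
Read 'b': {1, 2, 3, 4, 6} → {0, 1, 2, 3, 4, 6}.
That set has 6 states.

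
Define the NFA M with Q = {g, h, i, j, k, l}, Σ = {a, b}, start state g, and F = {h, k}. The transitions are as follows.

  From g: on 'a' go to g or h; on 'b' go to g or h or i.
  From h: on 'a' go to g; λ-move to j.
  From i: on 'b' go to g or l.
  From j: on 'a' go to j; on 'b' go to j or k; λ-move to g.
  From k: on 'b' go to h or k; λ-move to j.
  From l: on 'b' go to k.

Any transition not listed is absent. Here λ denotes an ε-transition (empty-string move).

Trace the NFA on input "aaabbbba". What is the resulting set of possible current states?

Start in {g}.
Read 'a': {g} → {g, h, j}.
Read 'a': {g, h, j} → {g, h, j}.
Read 'a': {g, h, j} → {g, h, j}.
Read 'b': {g, h, j} → {g, h, i, j, k}.
Read 'b': {g, h, i, j, k} → {g, h, i, j, k, l}.
Read 'b': {g, h, i, j, k, l} → {g, h, i, j, k, l}.
Read 'b': {g, h, i, j, k, l} → {g, h, i, j, k, l}.
Read 'a': {g, h, i, j, k, l} → {g, h, j}.

{g, h, j}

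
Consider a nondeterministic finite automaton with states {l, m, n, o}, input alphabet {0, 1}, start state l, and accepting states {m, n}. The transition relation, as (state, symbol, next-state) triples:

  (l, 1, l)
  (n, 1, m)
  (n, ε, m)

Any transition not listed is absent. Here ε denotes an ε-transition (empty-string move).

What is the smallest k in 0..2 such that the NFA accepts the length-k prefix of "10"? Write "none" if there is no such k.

none

Start in {l}.
Read '1': l→{l}; now {l}.
Read '0': l→∅; now ∅.
No reachable set along the way intersects F.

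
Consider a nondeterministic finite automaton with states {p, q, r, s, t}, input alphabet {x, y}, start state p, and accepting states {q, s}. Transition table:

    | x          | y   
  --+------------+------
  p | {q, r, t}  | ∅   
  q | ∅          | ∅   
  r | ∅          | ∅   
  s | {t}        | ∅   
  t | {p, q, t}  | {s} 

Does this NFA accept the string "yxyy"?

Start in {p}.
Read 'y': p→∅; now ∅.
The set is empty and remains empty for the remaining 3 symbols.
The final set ∅ contains no accepting state.

No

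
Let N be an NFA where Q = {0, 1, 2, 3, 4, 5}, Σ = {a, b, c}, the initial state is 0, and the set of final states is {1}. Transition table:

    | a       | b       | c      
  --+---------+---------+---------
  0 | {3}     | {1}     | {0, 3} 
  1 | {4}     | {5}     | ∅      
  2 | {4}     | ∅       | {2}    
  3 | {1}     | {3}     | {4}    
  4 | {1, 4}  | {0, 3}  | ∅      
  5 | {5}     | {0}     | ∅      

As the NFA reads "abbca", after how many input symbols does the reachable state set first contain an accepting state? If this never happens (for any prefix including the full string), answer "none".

5

Start in {0}.
Read 'a': {0} → {3}.
Read 'b': {3} → {3}.
Read 'b': {3} → {3}.
Read 'c': {3} → {4}.
Read 'a': {4} → {1, 4}.
None of the earlier sets intersect F, but {1, 4} does.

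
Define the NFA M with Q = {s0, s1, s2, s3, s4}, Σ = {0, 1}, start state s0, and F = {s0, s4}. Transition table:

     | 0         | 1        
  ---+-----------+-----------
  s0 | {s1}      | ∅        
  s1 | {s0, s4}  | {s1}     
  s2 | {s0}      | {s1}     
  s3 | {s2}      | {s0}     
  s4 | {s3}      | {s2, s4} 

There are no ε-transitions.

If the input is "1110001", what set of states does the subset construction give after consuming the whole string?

Start in {s0}.
Read '1': s0→∅; now ∅.
The set is empty and remains empty for the remaining 6 symbols.

∅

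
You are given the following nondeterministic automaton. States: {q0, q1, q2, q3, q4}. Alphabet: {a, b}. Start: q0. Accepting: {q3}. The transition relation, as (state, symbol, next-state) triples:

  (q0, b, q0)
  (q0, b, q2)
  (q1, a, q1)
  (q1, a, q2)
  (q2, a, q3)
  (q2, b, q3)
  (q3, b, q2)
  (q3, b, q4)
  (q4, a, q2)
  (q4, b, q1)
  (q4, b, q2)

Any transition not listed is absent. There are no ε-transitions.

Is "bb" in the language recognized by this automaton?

Yes

Start in {q0}.
Read 'b': {q0} → {q0, q2}.
Read 'b': {q0, q2} → {q0, q2, q3}.
The final set {q0, q2, q3} contains the accepting state q3.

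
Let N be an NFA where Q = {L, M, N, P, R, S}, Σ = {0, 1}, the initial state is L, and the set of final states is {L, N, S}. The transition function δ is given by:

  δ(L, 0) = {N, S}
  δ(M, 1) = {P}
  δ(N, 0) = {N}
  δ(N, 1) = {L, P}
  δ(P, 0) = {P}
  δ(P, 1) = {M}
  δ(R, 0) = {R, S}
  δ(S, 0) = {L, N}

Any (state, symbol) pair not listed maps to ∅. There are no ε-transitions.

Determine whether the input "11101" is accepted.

Start in {L}.
Read '1': L→∅; now ∅.
The set is empty and remains empty for the remaining 4 symbols.
The final set ∅ contains no accepting state.

No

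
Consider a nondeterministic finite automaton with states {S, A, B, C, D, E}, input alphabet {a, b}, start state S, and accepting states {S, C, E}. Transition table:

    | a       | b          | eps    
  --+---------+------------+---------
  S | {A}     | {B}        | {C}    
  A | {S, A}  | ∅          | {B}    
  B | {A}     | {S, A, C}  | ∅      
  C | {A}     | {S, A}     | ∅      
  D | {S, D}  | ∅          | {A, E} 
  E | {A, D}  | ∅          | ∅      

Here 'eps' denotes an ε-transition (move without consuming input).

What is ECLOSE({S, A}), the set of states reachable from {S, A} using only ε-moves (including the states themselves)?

Begin with {S, A}.
ε-move A → B; add B.
ε-move S → C; add C.

{S, A, B, C}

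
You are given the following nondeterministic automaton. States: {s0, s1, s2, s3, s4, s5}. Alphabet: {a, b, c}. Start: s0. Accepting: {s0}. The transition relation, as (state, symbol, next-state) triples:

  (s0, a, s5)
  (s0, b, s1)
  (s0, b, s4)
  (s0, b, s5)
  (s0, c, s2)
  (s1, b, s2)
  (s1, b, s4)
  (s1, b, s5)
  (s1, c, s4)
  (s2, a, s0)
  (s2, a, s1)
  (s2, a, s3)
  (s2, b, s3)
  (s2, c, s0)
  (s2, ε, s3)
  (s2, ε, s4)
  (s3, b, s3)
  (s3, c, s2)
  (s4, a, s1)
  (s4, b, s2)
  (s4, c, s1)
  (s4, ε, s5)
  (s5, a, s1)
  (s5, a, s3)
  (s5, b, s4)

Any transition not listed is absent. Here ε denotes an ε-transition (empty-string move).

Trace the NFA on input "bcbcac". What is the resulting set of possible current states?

{s2, s3, s4, s5}

Start in {s0}.
Read 'b': {s0} → {s1, s4, s5}.
Read 'c': {s1, s4, s5} → {s1, s4, s5}.
Read 'b': {s1, s4, s5} → {s2, s3, s4, s5}.
Read 'c': {s2, s3, s4, s5} → {s0, s1, s2, s3, s4, s5}.
Read 'a': {s0, s1, s2, s3, s4, s5} → {s0, s1, s3, s5}.
Read 'c': {s0, s1, s3, s5} → {s2, s3, s4, s5}.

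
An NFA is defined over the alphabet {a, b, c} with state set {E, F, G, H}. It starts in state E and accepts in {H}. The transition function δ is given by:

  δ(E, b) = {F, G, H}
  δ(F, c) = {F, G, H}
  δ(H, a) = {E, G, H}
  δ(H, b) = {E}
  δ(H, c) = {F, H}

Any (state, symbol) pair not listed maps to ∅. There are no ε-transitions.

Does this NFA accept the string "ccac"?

No

Start in {E}.
Read 'c': E→∅; now ∅.
The set is empty and remains empty for the remaining 3 symbols.
The final set ∅ contains no accepting state.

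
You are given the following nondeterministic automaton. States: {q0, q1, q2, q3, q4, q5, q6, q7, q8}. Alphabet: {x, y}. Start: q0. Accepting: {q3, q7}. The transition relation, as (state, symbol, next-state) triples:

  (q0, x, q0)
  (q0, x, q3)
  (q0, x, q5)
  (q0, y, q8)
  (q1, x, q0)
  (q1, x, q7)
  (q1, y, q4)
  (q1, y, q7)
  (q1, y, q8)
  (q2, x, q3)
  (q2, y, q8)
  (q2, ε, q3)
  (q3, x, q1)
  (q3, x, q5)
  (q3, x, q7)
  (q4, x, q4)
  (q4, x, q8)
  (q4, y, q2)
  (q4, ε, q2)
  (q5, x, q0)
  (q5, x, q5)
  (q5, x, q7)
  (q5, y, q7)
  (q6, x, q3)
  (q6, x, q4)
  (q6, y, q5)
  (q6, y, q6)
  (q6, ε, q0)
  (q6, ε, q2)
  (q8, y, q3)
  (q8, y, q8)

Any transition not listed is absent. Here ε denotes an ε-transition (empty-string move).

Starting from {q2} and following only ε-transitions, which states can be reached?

{q2, q3}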